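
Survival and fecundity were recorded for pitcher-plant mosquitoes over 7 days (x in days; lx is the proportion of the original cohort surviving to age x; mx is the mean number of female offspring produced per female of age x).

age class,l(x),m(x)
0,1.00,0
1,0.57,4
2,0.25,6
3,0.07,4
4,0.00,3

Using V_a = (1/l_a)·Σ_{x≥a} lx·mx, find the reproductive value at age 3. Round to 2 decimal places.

4.00

lx·mx for x ≥ 3: 0.28, 0 → sum = 0.28
V_3 = 0.28 / l_3 = 0.28 / 0.07 = 4 → 4.00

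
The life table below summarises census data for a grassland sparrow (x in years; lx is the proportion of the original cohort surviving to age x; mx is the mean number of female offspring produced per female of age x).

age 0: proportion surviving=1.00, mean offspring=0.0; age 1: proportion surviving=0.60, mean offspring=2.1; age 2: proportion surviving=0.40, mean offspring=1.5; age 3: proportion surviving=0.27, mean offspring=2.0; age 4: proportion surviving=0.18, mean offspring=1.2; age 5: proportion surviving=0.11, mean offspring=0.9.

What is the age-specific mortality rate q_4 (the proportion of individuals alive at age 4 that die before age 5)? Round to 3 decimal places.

q_4 = (l_4 − l_5) / l_4 = (0.18 − 0.11) / 0.18
     = 0.07 / 0.18 = 0.388889… → 0.389

0.389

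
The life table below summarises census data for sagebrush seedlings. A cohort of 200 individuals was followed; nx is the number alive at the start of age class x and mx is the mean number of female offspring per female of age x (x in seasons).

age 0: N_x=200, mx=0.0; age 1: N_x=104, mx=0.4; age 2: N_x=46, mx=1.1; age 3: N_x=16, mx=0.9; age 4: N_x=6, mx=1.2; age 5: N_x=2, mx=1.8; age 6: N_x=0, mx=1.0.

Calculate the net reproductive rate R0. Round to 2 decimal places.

0.59

lx = nx/n0 = nx/200: 1, 0.52, 0.23, 0.08, 0.03, 0.01, 0
lx·mx by age: 0, 0.208, 0.253, 0.072, 0.036, 0.018, 0
R0 = Σ lx·mx = 0.587 → 0.59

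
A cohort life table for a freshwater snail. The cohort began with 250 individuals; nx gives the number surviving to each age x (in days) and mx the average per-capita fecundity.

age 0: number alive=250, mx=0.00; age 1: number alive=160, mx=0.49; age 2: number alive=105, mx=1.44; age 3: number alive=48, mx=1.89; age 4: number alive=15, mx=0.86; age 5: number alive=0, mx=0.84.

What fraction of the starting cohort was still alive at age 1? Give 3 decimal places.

0.640

l_1 = n_1/n_0 = 160/250 = 0.64 → 0.640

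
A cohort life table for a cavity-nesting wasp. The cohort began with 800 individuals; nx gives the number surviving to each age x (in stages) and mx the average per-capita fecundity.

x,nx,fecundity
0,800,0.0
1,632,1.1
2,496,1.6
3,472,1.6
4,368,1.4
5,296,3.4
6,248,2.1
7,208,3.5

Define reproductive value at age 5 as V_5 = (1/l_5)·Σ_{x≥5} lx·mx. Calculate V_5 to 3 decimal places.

7.619

lx = nx/n0 = nx/800: 1, 0.79, 0.62, 0.59, 0.46, 0.37, 0.31, 0.26
lx·mx for x ≥ 5: 1.258, 0.651, 0.91 → sum = 2.819
V_5 = 2.819 / l_5 = 2.819 / 0.37 = 7.618919… → 7.619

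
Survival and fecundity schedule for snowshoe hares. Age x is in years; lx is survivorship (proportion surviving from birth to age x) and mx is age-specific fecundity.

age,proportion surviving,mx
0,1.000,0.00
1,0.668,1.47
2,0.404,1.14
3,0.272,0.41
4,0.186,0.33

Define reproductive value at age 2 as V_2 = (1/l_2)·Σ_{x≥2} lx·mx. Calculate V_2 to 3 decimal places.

lx·mx for x ≥ 2: 0.46056, 0.11152, 0.06138 → sum = 0.63346
V_2 = 0.63346 / l_2 = 0.63346 / 0.404 = 1.56797… → 1.568

1.568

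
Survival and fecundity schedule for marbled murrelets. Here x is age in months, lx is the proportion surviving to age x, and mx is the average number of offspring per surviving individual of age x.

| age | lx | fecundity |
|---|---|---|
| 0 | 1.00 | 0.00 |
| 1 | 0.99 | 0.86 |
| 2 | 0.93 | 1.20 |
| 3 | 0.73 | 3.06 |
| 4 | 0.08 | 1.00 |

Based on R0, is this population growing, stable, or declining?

R0 = Σ lx·mx = 0 + 0.8514 + 1.116 + 2.2338 + 0.08 = 4.2812
R0 > 1, so the population is growing.

growing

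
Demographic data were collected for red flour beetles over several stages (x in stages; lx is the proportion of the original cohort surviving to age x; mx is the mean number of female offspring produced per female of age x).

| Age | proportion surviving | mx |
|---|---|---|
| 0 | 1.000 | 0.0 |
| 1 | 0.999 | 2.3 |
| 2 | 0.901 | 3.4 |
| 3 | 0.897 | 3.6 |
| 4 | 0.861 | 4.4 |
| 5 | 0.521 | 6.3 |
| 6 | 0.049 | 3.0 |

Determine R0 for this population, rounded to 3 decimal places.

lx·mx by age: 0, 2.2977, 3.0634, 3.2292, 3.7884, 3.2823, 0.147
R0 = Σ lx·mx = 15.808 → 15.808

15.808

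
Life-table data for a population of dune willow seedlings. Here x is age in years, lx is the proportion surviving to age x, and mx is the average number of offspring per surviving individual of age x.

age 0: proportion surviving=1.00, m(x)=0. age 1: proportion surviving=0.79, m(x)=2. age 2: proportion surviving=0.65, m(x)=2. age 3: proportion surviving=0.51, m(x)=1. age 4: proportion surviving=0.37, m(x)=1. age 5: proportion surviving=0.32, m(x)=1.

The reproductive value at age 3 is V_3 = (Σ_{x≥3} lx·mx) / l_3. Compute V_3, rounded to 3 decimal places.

2.353

lx·mx for x ≥ 3: 0.51, 0.37, 0.32 → sum = 1.2
V_3 = 1.2 / l_3 = 1.2 / 0.51 = 2.352941… → 2.353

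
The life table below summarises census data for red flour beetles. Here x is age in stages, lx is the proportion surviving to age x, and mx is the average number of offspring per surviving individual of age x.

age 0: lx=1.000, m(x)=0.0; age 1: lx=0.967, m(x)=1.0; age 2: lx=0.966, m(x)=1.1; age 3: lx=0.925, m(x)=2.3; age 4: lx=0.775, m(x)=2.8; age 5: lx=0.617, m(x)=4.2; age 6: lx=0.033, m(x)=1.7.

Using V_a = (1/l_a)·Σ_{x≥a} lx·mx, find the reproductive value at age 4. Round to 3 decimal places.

lx·mx for x ≥ 4: 2.17, 2.5914, 0.0561 → sum = 4.8175
V_4 = 4.8175 / l_4 = 4.8175 / 0.775 = 6.216129… → 6.216

6.216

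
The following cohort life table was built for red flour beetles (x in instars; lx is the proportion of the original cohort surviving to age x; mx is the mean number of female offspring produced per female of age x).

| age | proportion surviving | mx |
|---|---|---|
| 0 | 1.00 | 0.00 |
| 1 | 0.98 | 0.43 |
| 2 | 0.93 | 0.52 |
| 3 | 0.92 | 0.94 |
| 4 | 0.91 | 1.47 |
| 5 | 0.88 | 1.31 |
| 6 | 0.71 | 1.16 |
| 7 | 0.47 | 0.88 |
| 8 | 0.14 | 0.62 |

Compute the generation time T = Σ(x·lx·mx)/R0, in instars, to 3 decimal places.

lx·mx: 0, 0.4214, 0.4836, 0.8648, 1.3377, 1.1528, 0.8236, 0.4136, 0.0868 → R0 = 5.5843
x·lx·mx: 0, 0.4214, 0.9672, 2.5944, 5.3508, 5.764, 4.9416, 2.8952, 0.6944 → Σ = 23.629
T = 23.629 / 5.5843 = 4.231327… → 4.231

4.231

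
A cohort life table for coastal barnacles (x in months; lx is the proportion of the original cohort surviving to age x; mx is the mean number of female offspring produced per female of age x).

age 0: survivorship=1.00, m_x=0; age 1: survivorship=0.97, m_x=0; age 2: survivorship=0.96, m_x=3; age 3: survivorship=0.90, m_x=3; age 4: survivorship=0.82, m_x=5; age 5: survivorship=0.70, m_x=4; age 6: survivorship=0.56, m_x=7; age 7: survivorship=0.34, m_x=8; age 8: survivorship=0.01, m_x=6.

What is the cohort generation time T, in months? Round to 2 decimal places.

lx·mx: 0, 0, 2.88, 2.7, 4.1, 2.8, 3.92, 2.72, 0.06 → R0 = 19.18
x·lx·mx: 0, 0, 5.76, 8.1, 16.4, 14, 23.52, 19.04, 0.48 → Σ = 87.3
T = 87.3 / 19.18 = 4.551616… → 4.55

4.55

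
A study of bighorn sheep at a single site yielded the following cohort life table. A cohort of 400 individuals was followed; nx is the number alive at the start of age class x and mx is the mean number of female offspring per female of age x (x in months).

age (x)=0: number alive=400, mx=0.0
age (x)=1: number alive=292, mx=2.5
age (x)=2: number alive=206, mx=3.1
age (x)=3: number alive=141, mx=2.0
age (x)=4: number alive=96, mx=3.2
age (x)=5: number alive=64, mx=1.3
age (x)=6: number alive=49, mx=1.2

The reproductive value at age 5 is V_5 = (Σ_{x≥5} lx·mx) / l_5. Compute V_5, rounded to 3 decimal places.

2.219

lx = nx/n0 = nx/400: 1, 0.73, 0.515, 0.3525, 0.24, 0.16, 0.1225
lx·mx for x ≥ 5: 0.208, 0.147 → sum = 0.355
V_5 = 0.355 / l_5 = 0.355 / 0.16 = 2.21875 → 2.219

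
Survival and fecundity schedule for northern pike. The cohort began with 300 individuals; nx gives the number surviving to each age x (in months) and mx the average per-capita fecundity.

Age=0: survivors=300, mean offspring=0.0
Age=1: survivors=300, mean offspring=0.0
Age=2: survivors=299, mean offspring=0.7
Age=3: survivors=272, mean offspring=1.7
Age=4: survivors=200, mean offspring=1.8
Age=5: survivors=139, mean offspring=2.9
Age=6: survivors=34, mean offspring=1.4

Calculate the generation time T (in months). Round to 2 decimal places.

3.74

lx = nx/n0 = nx/300: 1, 1, 0.99667…, 0.90667…, 0.66667…, 0.46333…, 0.11333…
lx·mx: 0, 0, 0.697667…, 1.541333…, 1.2…, 1.343667…, 0.158667… → R0 = 4.941333…
x·lx·mx: 0, 0, 1.395333…, 4.624…, 4.8…, 6.718333…, 0.952… → Σ = 18.489667…
T = 18.489667… / 4.941333… = 3.741838… → 3.74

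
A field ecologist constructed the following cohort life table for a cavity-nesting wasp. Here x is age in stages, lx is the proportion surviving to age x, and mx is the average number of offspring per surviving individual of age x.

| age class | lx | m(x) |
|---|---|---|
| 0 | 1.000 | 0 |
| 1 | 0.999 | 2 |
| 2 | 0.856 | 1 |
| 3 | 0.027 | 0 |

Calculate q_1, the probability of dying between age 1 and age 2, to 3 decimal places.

0.143

q_1 = (l_1 − l_2) / l_1 = (0.999 − 0.856) / 0.999
     = 0.143 / 0.999 = 0.143143… → 0.143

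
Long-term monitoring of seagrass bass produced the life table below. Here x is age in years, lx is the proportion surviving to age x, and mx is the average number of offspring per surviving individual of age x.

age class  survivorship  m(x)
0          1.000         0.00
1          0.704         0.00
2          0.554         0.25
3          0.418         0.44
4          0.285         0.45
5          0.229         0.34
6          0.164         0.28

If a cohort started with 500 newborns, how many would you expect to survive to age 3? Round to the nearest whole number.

Expected survivors = N0 · l_3 = 500 × 0.418 = 209 → 209

209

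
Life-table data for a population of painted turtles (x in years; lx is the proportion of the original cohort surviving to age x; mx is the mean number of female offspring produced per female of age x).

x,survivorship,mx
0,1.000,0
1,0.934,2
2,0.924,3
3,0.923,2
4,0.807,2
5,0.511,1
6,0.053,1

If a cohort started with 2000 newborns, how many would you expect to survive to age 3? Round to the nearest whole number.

1846

Expected survivors = N0 · l_3 = 2000 × 0.923 = 1846 → 1846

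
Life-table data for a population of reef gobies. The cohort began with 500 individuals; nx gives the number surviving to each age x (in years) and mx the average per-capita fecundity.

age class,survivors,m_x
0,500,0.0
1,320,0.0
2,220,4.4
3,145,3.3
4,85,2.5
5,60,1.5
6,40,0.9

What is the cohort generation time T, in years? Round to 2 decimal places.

lx = nx/n0 = nx/500: 1, 0.64, 0.44, 0.29, 0.17, 0.12, 0.08
lx·mx: 0, 0, 1.936, 0.957, 0.425, 0.18, 0.072 → R0 = 3.57
x·lx·mx: 0, 0, 3.872, 2.871, 1.7, 0.9, 0.432 → Σ = 9.775
T = 9.775 / 3.57 = 2.738095… → 2.74

2.74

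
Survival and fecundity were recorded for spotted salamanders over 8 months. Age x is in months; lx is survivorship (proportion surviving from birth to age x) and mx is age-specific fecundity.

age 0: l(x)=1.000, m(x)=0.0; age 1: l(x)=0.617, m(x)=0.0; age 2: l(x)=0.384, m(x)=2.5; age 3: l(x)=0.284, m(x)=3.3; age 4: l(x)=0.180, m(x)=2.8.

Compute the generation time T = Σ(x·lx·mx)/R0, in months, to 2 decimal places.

lx·mx: 0, 0, 0.96, 0.9372, 0.504 → R0 = 2.4012
x·lx·mx: 0, 0, 1.92, 2.8116, 2.016 → Σ = 6.7476
T = 6.7476 / 2.4012 = 2.810095… → 2.81

2.81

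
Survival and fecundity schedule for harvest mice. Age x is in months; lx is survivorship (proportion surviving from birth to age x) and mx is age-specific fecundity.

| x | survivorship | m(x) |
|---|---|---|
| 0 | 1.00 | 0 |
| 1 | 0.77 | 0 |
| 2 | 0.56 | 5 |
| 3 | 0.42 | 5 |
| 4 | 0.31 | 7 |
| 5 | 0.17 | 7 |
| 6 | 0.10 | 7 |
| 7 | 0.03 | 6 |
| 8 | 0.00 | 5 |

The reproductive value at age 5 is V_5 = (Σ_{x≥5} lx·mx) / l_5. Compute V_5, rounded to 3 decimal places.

12.176

lx·mx for x ≥ 5: 1.19, 0.7, 0.18, 0 → sum = 2.07
V_5 = 2.07 / l_5 = 2.07 / 0.17 = 12.176471… → 12.176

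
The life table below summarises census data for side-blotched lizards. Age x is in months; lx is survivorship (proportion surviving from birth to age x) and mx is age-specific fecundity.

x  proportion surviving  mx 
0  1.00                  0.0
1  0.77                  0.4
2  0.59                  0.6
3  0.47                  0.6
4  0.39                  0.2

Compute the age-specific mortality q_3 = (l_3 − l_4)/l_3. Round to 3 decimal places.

0.170

q_3 = (l_3 − l_4) / l_3 = (0.47 − 0.39) / 0.47
     = 0.08 / 0.47 = 0.170213… → 0.170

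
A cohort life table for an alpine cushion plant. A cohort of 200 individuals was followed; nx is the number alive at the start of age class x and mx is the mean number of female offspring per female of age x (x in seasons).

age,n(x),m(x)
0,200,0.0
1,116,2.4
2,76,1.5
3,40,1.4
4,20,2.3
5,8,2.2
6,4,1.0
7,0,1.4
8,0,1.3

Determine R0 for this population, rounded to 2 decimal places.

2.58

lx = nx/n0 = nx/200: 1, 0.58, 0.38, 0.2, 0.1, 0.04, 0.02, 0, 0
lx·mx by age: 0, 1.392, 0.57, 0.28, 0.23, 0.088, 0.02, 0, 0
R0 = Σ lx·mx = 2.58 → 2.58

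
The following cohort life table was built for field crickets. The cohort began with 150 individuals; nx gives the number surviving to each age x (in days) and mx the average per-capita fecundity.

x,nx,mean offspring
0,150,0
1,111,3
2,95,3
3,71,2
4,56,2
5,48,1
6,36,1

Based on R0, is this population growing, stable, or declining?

lx = nx/n0 = nx/150: 1, 0.74, 0.63333…, 0.47333…, 0.37333…, 0.32, 0.24
R0 = Σ lx·mx = 0 + 2.22 + 1.9… + 0.946667… + 0.746667… + 0.32 + 0.24 = 6.373333…
R0 > 1, so the population is growing.

growing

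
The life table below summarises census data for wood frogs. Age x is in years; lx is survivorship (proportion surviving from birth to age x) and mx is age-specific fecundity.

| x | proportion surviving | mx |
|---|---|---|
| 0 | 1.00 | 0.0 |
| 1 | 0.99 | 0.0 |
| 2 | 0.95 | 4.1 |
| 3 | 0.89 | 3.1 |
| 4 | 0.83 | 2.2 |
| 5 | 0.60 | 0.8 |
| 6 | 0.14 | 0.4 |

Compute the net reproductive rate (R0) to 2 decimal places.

9.02

lx·mx by age: 0, 0, 3.895, 2.759, 1.826, 0.48, 0.056
R0 = Σ lx·mx = 9.016 → 9.02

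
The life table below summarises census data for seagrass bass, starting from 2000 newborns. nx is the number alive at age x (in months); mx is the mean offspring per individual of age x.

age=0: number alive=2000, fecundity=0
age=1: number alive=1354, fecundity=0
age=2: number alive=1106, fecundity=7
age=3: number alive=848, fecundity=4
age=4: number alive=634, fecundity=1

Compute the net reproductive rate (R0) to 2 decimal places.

lx = nx/n0 = nx/2000: 1, 0.677, 0.553, 0.424, 0.317
lx·mx by age: 0, 0, 3.871, 1.696, 0.317
R0 = Σ lx·mx = 5.884 → 5.88

5.88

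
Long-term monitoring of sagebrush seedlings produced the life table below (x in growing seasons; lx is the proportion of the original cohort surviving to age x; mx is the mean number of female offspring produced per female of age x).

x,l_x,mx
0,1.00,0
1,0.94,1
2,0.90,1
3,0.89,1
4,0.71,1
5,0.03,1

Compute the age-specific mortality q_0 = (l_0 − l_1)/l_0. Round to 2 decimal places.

0.06

q_0 = (l_0 − l_1) / l_0 = (1 − 0.94) / 1
     = 0.06 / 1 = 0.06 → 0.06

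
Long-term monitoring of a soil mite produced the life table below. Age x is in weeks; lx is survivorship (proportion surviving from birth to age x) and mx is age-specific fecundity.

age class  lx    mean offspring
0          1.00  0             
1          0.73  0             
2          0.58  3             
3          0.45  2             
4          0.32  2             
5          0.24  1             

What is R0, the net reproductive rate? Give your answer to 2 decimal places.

lx·mx by age: 0, 0, 1.74, 0.9, 0.64, 0.24
R0 = Σ lx·mx = 3.52 → 3.52

3.52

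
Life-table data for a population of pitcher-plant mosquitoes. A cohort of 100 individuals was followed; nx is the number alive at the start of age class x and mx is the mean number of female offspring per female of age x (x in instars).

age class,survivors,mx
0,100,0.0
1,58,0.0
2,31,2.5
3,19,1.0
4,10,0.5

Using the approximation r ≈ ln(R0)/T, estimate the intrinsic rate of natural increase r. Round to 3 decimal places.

0.007

lx = nx/n0 = nx/100: 1, 0.58, 0.31, 0.19, 0.1
R0 = Σ lx·mx = 0 + 0 + 0.775 + 0.19 + 0.05 = 1.015
Σ x·lx·mx = 2.32; T = 2.32/1.015 = 2.28571…
r ≈ ln(R0)/T = ln(1.015)/2.28571… = 0.00651… → 0.007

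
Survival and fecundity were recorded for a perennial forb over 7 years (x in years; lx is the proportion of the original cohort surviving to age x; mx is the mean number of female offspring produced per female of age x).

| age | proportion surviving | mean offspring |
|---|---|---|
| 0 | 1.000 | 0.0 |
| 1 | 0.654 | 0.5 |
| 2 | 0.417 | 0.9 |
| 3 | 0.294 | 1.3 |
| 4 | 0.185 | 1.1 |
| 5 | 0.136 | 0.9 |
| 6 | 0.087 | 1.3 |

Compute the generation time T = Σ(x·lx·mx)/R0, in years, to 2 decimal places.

2.84

lx·mx: 0, 0.327, 0.3753, 0.3822, 0.2035, 0.1224, 0.1131 → R0 = 1.5235
x·lx·mx: 0, 0.327, 0.7506, 1.1466, 0.814, 0.612, 0.6786 → Σ = 4.3288
T = 4.3288 / 1.5235 = 2.841352… → 2.84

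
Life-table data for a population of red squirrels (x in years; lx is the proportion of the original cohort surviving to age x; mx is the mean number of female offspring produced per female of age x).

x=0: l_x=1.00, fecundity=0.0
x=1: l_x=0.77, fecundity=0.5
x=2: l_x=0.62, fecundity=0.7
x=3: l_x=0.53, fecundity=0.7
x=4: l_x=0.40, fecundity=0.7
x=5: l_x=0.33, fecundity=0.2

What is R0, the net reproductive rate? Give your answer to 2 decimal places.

1.54

lx·mx by age: 0, 0.385, 0.434, 0.371, 0.28, 0.066
R0 = Σ lx·mx = 1.536 → 1.54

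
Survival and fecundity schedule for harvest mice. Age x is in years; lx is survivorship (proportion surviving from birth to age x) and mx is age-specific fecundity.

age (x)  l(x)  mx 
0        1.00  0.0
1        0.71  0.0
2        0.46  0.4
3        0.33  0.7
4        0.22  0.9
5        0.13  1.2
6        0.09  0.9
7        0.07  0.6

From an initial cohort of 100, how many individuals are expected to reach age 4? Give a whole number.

22

Expected survivors = N0 · l_4 = 100 × 0.22 = 22 → 22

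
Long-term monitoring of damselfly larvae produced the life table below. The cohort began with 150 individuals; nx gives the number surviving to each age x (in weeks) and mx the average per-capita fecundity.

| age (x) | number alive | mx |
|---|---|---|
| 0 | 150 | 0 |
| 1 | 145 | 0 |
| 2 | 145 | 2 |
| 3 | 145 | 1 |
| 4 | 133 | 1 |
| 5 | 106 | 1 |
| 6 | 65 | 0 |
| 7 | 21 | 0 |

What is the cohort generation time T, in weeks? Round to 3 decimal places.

3.082

lx = nx/n0 = nx/150: 1, 0.96667…, 0.96667…, 0.96667…, 0.88667…, 0.70667…, 0.43333…, 0.14
lx·mx: 0, 0, 1.933333…, 0.966667…, 0.886667…, 0.706667…, 0, 0 → R0 = 4.493333…
x·lx·mx: 0, 0, 3.866667…, 2.9…, 3.546667…, 3.533333…, 0, 0 → Σ = 13.846667…
T = 13.846667… / 4.493333… = 3.081602… → 3.082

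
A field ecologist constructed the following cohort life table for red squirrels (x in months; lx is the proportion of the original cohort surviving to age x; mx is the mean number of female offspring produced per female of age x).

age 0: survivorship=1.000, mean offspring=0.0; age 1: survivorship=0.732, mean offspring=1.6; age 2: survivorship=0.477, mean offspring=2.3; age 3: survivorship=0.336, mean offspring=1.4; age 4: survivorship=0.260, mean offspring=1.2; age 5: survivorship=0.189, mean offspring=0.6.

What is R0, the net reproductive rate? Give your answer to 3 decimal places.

3.164

lx·mx by age: 0, 1.1712, 1.0971, 0.4704, 0.312, 0.1134
R0 = Σ lx·mx = 3.1641 → 3.164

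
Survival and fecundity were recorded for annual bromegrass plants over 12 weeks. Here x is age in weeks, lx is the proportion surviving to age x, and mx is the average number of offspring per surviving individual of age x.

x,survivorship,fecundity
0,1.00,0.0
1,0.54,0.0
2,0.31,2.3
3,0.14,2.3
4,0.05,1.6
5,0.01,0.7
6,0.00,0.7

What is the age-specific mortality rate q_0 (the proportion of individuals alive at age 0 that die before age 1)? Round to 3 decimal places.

q_0 = (l_0 − l_1) / l_0 = (1 − 0.54) / 1
     = 0.46 / 1 = 0.46 → 0.460

0.460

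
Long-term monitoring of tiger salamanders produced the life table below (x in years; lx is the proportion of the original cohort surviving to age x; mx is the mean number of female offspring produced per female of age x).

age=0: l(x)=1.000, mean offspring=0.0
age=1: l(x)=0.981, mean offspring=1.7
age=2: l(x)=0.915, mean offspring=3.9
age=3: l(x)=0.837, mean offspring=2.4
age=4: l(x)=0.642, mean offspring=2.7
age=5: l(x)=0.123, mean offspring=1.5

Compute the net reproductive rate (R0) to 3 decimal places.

lx·mx by age: 0, 1.6677, 3.5685, 2.0088, 1.7334, 0.1845
R0 = Σ lx·mx = 9.1629 → 9.163

9.163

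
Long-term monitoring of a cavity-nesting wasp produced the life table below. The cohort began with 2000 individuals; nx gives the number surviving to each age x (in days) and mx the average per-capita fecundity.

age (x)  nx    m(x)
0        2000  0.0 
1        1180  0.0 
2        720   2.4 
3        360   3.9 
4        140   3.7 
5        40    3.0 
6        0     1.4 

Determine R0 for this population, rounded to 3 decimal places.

1.885

lx = nx/n0 = nx/2000: 1, 0.59, 0.36, 0.18, 0.07, 0.02, 0
lx·mx by age: 0, 0, 0.864, 0.702, 0.259, 0.06, 0
R0 = Σ lx·mx = 1.885 → 1.885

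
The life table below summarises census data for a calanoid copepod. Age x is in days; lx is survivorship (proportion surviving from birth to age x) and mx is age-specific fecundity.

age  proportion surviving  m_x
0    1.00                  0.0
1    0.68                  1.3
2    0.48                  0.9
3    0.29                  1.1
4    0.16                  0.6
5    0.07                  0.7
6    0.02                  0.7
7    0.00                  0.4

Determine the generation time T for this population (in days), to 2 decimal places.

1.91

lx·mx: 0, 0.884, 0.432, 0.319, 0.096, 0.049, 0.014, 0 → R0 = 1.794
x·lx·mx: 0, 0.884, 0.864, 0.957, 0.384, 0.245, 0.084, 0 → Σ = 3.418
T = 3.418 / 1.794 = 1.90524… → 1.91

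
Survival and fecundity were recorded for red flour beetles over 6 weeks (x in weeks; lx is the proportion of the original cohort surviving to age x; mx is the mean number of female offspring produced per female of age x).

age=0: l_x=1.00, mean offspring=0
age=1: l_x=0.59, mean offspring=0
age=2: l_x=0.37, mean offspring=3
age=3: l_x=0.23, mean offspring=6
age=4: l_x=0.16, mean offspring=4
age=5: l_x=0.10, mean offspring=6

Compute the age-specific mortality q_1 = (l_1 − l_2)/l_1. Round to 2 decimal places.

0.37

q_1 = (l_1 − l_2) / l_1 = (0.59 − 0.37) / 0.59
     = 0.22 / 0.59 = 0.372881… → 0.37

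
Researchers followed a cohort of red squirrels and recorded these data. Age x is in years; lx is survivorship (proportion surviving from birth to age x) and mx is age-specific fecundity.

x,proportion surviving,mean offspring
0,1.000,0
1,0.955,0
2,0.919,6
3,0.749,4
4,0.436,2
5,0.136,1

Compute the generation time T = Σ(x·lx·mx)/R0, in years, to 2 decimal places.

2.54

lx·mx: 0, 0, 5.514, 2.996, 0.872, 0.136 → R0 = 9.518
x·lx·mx: 0, 0, 11.028, 8.988, 3.488, 0.68 → Σ = 24.184
T = 24.184 / 9.518 = 2.54087… → 2.54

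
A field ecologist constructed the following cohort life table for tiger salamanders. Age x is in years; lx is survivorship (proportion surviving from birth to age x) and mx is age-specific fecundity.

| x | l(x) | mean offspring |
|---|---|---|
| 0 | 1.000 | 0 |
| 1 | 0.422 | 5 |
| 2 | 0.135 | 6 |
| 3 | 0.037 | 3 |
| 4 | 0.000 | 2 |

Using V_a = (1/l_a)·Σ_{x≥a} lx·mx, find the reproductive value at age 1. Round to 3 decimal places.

7.182

lx·mx for x ≥ 1: 2.11, 0.81, 0.111, 0 → sum = 3.031
V_1 = 3.031 / l_1 = 3.031 / 0.422 = 7.182464… → 7.182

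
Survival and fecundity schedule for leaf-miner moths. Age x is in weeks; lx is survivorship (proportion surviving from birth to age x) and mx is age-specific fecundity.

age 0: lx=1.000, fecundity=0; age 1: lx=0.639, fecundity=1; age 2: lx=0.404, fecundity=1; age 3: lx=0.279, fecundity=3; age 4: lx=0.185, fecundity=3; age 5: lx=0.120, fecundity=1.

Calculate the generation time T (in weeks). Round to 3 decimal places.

lx·mx: 0, 0.639, 0.404, 0.837, 0.555, 0.12 → R0 = 2.555
x·lx·mx: 0, 0.639, 0.808, 2.511, 2.22, 0.6 → Σ = 6.778
T = 6.778 / 2.555 = 2.652838… → 2.653

2.653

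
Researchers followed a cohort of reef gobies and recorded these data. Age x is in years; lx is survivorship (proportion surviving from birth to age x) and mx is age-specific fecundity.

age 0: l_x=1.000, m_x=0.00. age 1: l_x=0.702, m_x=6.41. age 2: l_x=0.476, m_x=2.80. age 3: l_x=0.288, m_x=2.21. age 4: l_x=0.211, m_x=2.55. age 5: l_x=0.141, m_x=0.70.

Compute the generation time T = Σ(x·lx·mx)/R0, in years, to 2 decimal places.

lx·mx: 0, 4.49982, 1.3328, 0.63648, 0.53805, 0.0987 → R0 = 7.10585
x·lx·mx: 0, 4.49982, 2.6656, 1.90944, 2.1522, 0.4935 → Σ = 11.72056
T = 11.72056 / 7.10585 = 1.649424… → 1.65

1.65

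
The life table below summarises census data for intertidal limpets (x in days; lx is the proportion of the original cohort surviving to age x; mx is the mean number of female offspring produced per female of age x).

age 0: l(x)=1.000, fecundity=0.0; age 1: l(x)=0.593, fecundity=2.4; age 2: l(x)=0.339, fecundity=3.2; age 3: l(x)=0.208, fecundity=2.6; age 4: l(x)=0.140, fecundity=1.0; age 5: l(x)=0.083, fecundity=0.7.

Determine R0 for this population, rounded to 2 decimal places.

lx·mx by age: 0, 1.4232, 1.0848, 0.5408, 0.14, 0.0581
R0 = Σ lx·mx = 3.2469 → 3.25

3.25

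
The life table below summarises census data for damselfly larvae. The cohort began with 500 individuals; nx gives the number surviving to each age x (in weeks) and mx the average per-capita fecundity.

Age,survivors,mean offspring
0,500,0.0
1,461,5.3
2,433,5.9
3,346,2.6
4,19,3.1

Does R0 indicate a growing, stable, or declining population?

growing

lx = nx/n0 = nx/500: 1, 0.922, 0.866, 0.692, 0.038
R0 = Σ lx·mx = 0 + 4.8866 + 5.1094 + 1.7992 + 0.1178 = 11.913
R0 > 1, so the population is growing.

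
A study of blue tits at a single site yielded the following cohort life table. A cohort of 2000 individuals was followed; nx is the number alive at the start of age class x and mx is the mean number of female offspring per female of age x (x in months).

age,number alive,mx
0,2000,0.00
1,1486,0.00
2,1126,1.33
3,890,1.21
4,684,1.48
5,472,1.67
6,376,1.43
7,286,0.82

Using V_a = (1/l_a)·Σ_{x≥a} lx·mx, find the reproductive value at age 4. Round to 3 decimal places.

lx = nx/n0 = nx/2000: 1, 0.743, 0.563, 0.445, 0.342, 0.236, 0.188, 0.143
lx·mx for x ≥ 4: 0.50616, 0.39412, 0.26884, 0.11726 → sum = 1.28638
V_4 = 1.28638 / l_4 = 1.28638 / 0.342 = 3.761345… → 3.761

3.761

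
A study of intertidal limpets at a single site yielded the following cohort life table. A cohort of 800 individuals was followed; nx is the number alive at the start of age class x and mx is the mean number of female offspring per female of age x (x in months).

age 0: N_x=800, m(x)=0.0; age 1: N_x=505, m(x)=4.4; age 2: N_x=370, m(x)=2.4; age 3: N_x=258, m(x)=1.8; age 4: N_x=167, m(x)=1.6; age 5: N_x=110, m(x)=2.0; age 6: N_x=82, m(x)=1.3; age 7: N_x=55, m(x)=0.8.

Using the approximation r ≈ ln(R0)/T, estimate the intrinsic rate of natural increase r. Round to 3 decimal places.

0.822

lx = nx/n0 = nx/800: 1, 0.63125, 0.4625, 0.3225, 0.20875, 0.1375, 0.1025, 0.06875
R0 = Σ lx·mx = 0 + 2.7775… + 1.11 + 0.5805 + 0.334… + 0.275 + 0.13325 + 0.055… = 5.26525
Σ x·lx·mx = 10.6345; T = 10.6345/5.26525 = 2.01975…
r ≈ ln(R0)/T = ln(5.26525)/2.01975… = 0.82244… → 0.822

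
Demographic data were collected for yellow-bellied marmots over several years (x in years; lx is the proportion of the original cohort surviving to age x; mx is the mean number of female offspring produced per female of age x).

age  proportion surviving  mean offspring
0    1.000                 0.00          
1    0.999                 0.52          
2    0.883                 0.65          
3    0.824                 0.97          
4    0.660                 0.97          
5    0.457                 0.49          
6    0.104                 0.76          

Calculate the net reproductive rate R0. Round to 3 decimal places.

2.836

lx·mx by age: 0, 0.51948, 0.57395, 0.79928, 0.6402, 0.22393, 0.07904
R0 = Σ lx·mx = 2.83588 → 2.836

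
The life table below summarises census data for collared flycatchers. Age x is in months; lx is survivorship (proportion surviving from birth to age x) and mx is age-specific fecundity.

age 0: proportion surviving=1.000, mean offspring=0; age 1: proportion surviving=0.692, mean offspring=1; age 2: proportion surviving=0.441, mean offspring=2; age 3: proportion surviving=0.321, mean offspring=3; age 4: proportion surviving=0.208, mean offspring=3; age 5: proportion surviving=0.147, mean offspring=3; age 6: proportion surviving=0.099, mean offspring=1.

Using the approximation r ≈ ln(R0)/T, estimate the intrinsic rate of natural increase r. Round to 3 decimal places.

0.455

R0 = Σ lx·mx = 0 + 0.692 + 0.882 + 0.963 + 0.624 + 0.441 + 0.099 = 3.701
Σ x·lx·mx = 10.64; T = 10.64/3.701 = 2.8749…
r ≈ ln(R0)/T = ln(3.701)/2.8749… = 0.45518… → 0.455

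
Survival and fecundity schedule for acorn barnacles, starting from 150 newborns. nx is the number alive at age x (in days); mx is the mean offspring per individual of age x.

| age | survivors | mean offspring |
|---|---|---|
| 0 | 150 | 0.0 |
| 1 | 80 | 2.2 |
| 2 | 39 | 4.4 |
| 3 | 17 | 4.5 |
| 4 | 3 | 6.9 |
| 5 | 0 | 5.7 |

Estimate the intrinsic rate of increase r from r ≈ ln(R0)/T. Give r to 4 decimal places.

0.5815

lx = nx/n0 = nx/150: 1, 0.53333…, 0.26, 0.11333…, 0.02, 0
R0 = Σ lx·mx = 0 + 1.17333… + 1.144 + 0.51… + 0.138 + 0 = 2.965333…
Σ x·lx·mx = 5.543333…; T = 5.543333…/2.965333… = 1.86938…
r ≈ ln(R0)/T = ln(2.965333…)/1.86938… = 0.581471… → 0.5815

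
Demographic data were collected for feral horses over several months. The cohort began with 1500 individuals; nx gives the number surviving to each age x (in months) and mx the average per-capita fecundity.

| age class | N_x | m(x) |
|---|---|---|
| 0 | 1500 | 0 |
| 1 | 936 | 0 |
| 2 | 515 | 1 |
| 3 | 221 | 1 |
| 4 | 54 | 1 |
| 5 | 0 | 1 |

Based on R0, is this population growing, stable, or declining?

declining

lx = nx/n0 = nx/1500: 1, 0.624, 0.34333…, 0.14733…, 0.036, 0
R0 = Σ lx·mx = 0 + 0 + 0.343333… + 0.147333… + 0.036 + 0 = 0.526667…
R0 < 1, so the population is declining.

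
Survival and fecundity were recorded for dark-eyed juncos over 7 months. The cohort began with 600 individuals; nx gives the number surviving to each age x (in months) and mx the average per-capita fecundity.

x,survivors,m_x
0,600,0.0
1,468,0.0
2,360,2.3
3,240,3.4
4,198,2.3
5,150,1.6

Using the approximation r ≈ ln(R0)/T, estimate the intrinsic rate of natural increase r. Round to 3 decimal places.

lx = nx/n0 = nx/600: 1, 0.78, 0.6, 0.4, 0.33, 0.25
R0 = Σ lx·mx = 0 + 0 + 1.38 + 1.36 + 0.759 + 0.4 = 3.899
Σ x·lx·mx = 11.876; T = 11.876/3.899 = 3.04591…
r ≈ ln(R0)/T = ln(3.899)/3.04591… = 0.44674… → 0.447

0.447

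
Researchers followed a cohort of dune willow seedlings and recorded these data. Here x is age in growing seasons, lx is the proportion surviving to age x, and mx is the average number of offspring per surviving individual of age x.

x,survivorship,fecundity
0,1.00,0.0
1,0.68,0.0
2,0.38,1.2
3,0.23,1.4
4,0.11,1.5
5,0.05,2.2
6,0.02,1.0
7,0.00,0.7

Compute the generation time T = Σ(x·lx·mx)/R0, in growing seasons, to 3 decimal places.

2.990

lx·mx: 0, 0, 0.456, 0.322, 0.165, 0.11, 0.02, 0 → R0 = 1.073
x·lx·mx: 0, 0, 0.912, 0.966, 0.66, 0.55, 0.12, 0 → Σ = 3.208
T = 3.208 / 1.073 = 2.989748… → 2.990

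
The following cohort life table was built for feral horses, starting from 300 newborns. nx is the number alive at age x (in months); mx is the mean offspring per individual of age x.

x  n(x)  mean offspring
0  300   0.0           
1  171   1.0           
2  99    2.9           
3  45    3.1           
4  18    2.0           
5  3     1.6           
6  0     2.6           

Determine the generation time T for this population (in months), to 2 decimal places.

lx = nx/n0 = nx/300: 1, 0.57, 0.33, 0.15, 0.06, 0.01, 0
lx·mx: 0, 0.57, 0.957, 0.465, 0.12, 0.016, 0 → R0 = 2.128
x·lx·mx: 0, 0.57, 1.914, 1.395, 0.48, 0.08, 0 → Σ = 4.439
T = 4.439 / 2.128 = 2.085996… → 2.09

2.09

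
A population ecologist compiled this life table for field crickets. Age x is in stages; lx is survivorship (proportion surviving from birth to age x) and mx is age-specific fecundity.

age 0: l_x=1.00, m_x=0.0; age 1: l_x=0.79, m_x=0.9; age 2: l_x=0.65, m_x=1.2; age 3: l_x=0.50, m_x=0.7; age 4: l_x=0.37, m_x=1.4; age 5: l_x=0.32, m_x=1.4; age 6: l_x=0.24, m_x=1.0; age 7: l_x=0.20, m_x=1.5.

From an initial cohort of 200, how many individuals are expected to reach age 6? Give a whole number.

Expected survivors = N0 · l_6 = 200 × 0.24 = 48 → 48

48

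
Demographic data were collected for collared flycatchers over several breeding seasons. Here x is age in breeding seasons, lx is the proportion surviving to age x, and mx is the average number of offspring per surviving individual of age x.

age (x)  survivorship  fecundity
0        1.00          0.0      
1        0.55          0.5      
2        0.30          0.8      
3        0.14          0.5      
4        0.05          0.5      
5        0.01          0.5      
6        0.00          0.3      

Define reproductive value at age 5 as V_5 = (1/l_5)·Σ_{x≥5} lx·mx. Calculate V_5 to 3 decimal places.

lx·mx for x ≥ 5: 0.005, 0 → sum = 0.005
V_5 = 0.005 / l_5 = 0.005 / 0.01 = 0.5 → 0.500

0.500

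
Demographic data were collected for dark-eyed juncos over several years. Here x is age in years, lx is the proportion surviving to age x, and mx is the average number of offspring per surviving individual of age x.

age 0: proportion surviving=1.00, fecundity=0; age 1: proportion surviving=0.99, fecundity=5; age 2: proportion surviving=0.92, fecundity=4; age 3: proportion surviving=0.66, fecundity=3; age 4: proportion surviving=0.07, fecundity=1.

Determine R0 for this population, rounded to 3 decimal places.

lx·mx by age: 0, 4.95, 3.68, 1.98, 0.07
R0 = Σ lx·mx = 10.68 → 10.680

10.680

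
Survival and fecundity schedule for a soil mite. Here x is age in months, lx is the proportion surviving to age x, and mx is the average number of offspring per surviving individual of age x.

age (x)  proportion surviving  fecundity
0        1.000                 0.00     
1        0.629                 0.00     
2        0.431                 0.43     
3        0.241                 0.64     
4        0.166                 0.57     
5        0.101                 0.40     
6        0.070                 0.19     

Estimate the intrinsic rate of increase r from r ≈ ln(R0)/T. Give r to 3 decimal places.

R0 = Σ lx·mx = 0 + 0 + 0.18533 + 0.15424 + 0.09462 + 0.0404 + 0.0133 = 0.48789
Σ x·lx·mx = 1.49366; T = 1.49366/0.48789 = 3.06147…
r ≈ ln(R0)/T = ln(0.48789)/3.06147… = -0.23442… → -0.234

-0.234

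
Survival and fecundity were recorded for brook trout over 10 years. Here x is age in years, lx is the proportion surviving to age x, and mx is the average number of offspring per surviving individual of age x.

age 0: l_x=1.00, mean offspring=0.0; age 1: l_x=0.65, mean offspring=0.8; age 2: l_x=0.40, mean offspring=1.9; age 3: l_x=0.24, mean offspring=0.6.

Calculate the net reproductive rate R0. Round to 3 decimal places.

lx·mx by age: 0, 0.52, 0.76, 0.144
R0 = Σ lx·mx = 1.424 → 1.424

1.424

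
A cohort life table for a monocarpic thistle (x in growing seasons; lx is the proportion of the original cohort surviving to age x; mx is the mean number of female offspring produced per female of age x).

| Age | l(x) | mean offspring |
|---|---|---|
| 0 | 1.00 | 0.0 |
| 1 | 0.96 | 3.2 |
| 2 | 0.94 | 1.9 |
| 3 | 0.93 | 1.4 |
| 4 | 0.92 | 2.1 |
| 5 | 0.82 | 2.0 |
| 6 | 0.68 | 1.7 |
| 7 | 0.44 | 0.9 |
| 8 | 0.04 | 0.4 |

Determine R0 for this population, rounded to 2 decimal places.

11.30

lx·mx by age: 0, 3.072, 1.786, 1.302, 1.932, 1.64, 1.156, 0.396, 0.016
R0 = Σ lx·mx = 11.3 → 11.30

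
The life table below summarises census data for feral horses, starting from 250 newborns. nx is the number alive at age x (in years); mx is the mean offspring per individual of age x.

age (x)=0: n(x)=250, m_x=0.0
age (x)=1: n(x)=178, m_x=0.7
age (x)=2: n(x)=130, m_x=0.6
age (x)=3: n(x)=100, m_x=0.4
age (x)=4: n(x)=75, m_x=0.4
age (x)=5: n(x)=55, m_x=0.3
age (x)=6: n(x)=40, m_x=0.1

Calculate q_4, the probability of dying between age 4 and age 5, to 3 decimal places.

lx = nx/n0 = nx/250: 1, 0.712, 0.52, 0.4, 0.3, 0.22, 0.16
q_4 = (l_4 − l_5) / l_4 = (0.3 − 0.22) / 0.3
     = 0.08 / 0.3 = 0.266667… → 0.267

0.267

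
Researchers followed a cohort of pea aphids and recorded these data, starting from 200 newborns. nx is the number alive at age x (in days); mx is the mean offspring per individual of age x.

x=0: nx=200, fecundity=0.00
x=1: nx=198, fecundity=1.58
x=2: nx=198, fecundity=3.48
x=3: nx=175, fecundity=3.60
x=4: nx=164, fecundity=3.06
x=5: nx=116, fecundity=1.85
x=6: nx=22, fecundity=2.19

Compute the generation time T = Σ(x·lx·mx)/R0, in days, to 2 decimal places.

lx = nx/n0 = nx/200: 1, 0.99, 0.99, 0.875, 0.82, 0.58, 0.11
lx·mx: 0, 1.5642, 3.4452, 3.15, 2.5092, 1.073, 0.2409 → R0 = 11.9825
x·lx·mx: 0, 1.5642, 6.8904, 9.45, 10.0368, 5.365, 1.4454 → Σ = 34.7518
T = 34.7518 / 11.9825 = 2.900213… → 2.90

2.90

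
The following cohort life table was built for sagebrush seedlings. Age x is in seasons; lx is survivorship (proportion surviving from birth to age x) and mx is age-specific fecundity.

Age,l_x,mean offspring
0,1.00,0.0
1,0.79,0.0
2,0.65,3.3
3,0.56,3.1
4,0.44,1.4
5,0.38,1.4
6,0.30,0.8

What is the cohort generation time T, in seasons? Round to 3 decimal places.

3.048

lx·mx: 0, 0, 2.145, 1.736, 0.616, 0.532, 0.24 → R0 = 5.269
x·lx·mx: 0, 0, 4.29, 5.208, 2.464, 2.66, 1.44 → Σ = 16.062
T = 16.062 / 5.269 = 3.048396… → 3.048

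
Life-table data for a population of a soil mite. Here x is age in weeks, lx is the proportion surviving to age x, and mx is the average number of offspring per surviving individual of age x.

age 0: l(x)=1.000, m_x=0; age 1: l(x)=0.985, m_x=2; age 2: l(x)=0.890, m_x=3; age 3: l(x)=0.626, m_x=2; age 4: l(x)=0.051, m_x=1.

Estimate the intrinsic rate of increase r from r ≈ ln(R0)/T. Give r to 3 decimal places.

0.940

R0 = Σ lx·mx = 0 + 1.97 + 2.67 + 1.252 + 0.051 = 5.943
Σ x·lx·mx = 11.27; T = 11.27/5.943 = 1.89635…
r ≈ ln(R0)/T = ln(5.943)/1.89635… = 0.93981… → 0.940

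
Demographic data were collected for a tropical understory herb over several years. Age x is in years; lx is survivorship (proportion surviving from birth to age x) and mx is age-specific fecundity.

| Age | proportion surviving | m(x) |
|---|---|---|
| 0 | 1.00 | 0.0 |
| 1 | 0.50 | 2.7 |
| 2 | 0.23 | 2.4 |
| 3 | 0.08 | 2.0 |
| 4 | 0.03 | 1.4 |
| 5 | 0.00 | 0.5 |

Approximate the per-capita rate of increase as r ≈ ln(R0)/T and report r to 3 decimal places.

R0 = Σ lx·mx = 0 + 1.35 + 0.552 + 0.16 + 0.042 + 0 = 2.104
Σ x·lx·mx = 3.102; T = 3.102/2.104 = 1.47433…
r ≈ ln(R0)/T = ln(2.104)/1.47433… = 0.50453… → 0.505

0.505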